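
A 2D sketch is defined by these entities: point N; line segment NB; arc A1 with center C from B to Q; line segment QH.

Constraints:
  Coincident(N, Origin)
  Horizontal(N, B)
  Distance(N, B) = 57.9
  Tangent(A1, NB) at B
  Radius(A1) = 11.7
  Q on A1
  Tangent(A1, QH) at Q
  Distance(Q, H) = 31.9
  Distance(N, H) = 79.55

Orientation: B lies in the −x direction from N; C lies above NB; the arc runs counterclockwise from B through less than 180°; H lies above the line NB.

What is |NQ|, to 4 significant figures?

51.46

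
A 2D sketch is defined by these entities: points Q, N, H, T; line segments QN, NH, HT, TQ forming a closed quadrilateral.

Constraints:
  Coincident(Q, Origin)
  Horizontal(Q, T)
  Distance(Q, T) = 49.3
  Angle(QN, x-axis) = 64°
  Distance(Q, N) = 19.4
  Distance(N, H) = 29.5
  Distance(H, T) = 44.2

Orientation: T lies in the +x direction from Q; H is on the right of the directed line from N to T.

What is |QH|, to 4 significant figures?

13.79

Q is at the origin; QT is horizontal with |QT| = 49.3 and T in +x, so T = (49.3, 0). QN runs at 64.0° with |QN| = 19.4, so N = (8.504, 17.44). H is determined by |NH| = 29.5 and |HT| = 44.2 together: it lies at the intersection of circle(N, 29.5) and circle(T, 44.2). With |NT| = 44.37, the foot of the radical line on NT is 9.973 from N and the perpendicular offset is √(29.5² − 9.973²) = 27.76. Taking the right-of-NT solution: H = (6.764, -12.01).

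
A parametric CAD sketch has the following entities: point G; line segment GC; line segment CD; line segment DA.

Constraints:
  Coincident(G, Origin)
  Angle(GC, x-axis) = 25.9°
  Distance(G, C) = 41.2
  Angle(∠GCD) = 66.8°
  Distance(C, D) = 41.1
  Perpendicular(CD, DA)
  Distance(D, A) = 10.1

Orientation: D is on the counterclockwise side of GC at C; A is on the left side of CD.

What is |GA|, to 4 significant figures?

37.28

∠GCD = 66.8°, so CD runs at 25.9° + (180° − 66.8°) = 139.1° from the x-axis; with |CD| = 41.1, D = C + 41.1·(cos 139.1°, sin 139.1°) = (5.996, 44.91). The perpendicularity gives DA at right angles to CD; with |DA| = 10.1 on the left of CD, A = D + 10.1·(-0.6547, -0.7559) = (-0.6167, 37.27). Then |GA| = |A − G| = 37.28.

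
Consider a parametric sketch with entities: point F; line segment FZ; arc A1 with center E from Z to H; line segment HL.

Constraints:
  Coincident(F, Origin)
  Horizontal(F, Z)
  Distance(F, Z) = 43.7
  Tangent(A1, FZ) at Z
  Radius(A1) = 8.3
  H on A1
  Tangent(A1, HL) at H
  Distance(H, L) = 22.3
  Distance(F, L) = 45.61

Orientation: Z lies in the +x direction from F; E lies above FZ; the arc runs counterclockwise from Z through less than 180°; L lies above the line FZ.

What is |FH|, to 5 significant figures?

51.634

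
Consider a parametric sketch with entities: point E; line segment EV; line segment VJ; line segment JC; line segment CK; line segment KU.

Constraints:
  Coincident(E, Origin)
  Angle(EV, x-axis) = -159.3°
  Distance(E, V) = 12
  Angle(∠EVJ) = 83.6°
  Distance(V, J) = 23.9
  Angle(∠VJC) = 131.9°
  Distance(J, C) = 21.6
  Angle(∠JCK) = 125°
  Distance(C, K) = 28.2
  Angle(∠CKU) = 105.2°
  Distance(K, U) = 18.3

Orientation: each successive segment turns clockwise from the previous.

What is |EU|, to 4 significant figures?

34.56

E is at the origin; EV runs at -159.3° with length 12.0, so V = (-11.23, -4.242). ∠EVJ = 83.6° gives VJ at 104.3° from the x-axis; with |VJ| = 23.9, J = (-17.13, 18.92). ∠VJC = 131.9° gives JC at 56.20° from the x-axis; with |JC| = 21.6, C = (-5.113, 36.87). ∠JCK = 125.0° gives CK at 1.200° from the x-axis; with |CK| = 28.2, K = (23.08, 37.46). ∠CKU = 105.2° gives KU at -73.60° from the x-axis; with |KU| = 18.3, U = (28.25, 19.90). Then |EU| = |U − E| = 34.56.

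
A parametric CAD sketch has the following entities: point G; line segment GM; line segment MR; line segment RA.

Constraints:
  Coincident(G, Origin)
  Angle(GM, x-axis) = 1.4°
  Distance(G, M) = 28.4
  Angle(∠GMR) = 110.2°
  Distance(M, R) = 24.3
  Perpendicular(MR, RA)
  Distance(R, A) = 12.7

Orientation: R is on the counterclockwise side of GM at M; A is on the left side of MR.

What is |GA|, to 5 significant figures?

36.850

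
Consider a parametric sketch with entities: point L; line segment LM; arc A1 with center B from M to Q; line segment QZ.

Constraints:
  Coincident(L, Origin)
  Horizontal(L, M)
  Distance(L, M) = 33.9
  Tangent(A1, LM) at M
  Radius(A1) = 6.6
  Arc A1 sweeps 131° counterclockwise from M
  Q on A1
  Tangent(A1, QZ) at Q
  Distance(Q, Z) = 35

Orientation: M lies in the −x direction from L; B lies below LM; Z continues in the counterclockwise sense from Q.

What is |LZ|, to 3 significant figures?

40.6

On A1, M sits at bearing 90° from B; a 131° counterclockwise sweep puts Q at bearing 221°, so Q = B + 6.6·(cos 221°, sin 221°) = (-38.9, -10.9). The tangent condition forces BQ to be normal to QZ, so QZ runs along (−sin 221°, cos 221°); with |QZ| = 35.0, Z = (-15.9, -37.3). Then |LZ| = |Z − L| = 40.6.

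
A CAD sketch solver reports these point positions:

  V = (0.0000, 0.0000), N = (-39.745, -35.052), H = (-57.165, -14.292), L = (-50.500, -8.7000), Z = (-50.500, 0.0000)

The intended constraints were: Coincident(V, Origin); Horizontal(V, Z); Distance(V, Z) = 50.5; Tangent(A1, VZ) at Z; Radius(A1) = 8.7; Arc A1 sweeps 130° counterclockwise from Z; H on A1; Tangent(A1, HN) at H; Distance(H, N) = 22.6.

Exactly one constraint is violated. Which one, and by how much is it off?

Distance(H, N) = 22.6 — off by 4.50.

V = (0.00, 0.00) ✓; V.y = 0.00, Z.y = 0.00 ✓; |VZ| = 50.50 ✓; ∠(LZ, ZV) = 90.00° ✓; |LZ| = 8.700 ✓; bearing(L→H) − bearing(L→Z) = 130.0° ✓; |LH| = 8.700 ✓; ∠(LH, HN) = 90.00° ✓; |HN| = 27.10 ✗.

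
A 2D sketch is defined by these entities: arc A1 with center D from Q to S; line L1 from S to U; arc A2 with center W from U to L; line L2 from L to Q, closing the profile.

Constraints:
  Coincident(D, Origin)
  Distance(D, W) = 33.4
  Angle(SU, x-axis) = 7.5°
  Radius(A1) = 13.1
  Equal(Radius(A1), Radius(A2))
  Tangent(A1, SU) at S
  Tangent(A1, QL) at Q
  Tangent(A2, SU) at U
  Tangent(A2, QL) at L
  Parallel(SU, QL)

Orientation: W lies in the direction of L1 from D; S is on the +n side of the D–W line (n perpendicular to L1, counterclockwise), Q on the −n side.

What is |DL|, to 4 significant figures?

35.88

Tangency of A1 to both parallel lines with radius 13.1 puts S and Q at D ± 13.1·n: S = (-1.710, 12.99), Q = (1.710, -12.99). Equal radii place U and L the same way about W: U = W + 13.1·n = (31.40, 17.35), L = W − 13.1·n = (34.82, -8.628). Then |DL| = |L − D| = 35.88.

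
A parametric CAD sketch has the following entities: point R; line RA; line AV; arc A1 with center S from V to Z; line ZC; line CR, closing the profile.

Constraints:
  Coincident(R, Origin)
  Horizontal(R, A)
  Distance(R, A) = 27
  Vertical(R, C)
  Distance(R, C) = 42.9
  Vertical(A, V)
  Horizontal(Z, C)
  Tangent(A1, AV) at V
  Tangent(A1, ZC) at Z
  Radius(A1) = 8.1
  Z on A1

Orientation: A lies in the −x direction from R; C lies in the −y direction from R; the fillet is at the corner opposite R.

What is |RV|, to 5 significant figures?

44.046

The virtual corner opposite R is at (-27.000, -42.900). The tangent condition forces SV to be normal to AV and tangency of A1 to ZC means the radius SZ is perpendicular to ZC, with radius 8.1, so the center S sits 8.1 in from both sides at S = (-18.900, -34.800). That places the tangent points at V = (-27.000, -34.800) on AV and Z = (-18.900, -42.900) on ZC. Then |RV| = |V − R| = 44.046.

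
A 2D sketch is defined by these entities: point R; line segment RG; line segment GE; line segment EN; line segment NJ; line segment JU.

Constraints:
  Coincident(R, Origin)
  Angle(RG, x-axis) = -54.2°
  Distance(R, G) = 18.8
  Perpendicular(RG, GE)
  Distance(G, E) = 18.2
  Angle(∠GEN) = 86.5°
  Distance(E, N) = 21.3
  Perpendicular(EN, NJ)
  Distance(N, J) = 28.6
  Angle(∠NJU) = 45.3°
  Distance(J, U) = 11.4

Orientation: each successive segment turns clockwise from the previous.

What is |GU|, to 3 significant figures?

12.3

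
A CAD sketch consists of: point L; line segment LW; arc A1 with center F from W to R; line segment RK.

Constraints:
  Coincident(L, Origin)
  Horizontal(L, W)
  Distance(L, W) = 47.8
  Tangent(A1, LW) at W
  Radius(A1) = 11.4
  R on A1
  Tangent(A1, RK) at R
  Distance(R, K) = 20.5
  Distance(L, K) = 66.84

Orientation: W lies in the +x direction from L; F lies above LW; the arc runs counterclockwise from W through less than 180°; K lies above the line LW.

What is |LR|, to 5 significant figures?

60.351

L is at the origin; LW is horizontal with |LW| = 47.8 and W on the +x side, so W = (47.800, 0.0000). A1 meets LW tangentially, so FW is at right angles to LW, so F = W + (0, 11.4) = (47.800, 11.400). Since FR ⟂ RK (tangency), |FK| = √(11.4² + 20.5²) = 23.457 regardless of where R sits on A1. So K lies on both circle(L, 66.84) and circle(F, 23.457); the above-LW intersection is K = (58.544, 32.251). R is the foot of the tangent from K: R = (59.194, 11.761).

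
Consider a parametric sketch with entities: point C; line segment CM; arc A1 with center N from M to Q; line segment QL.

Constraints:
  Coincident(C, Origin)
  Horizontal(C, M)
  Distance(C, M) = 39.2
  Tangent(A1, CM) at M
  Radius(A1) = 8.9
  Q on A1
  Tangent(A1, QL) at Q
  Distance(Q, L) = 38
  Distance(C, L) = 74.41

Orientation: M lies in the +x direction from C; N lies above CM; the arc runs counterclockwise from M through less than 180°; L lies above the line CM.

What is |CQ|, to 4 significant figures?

47.64

Checks: |NQ| = 8.900 ✓; ∠(NQ, QL) = 90.00° ✓; |QL| = 38.00 ✓; |CL| = 74.41 ✓.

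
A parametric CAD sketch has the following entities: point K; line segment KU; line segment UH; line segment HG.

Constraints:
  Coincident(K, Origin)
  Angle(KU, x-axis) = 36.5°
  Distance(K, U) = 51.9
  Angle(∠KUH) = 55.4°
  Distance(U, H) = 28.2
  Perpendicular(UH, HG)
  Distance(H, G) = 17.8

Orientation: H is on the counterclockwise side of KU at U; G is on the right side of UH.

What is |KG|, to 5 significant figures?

60.534

K is at the origin; KU runs at 36.5° with length 51.9, so U = 51.9·(cos 36.5°, sin 36.5°) = (41.720, 30.871). ∠KUH = 55.4°, so UH runs at 36.5° + (180° − 55.4°) = 161.10° from the x-axis; with |UH| = 28.2, H = U + 28.2·(cos 161.10°, sin 161.10°) = (15.041, 40.006). UH ⟂ HG; with |HG| = 17.8 on the right of UH, G = H + 17.8·(0.32392, 0.94609) = (20.806, 56.846). Then |KG| = |G − K| = 60.534.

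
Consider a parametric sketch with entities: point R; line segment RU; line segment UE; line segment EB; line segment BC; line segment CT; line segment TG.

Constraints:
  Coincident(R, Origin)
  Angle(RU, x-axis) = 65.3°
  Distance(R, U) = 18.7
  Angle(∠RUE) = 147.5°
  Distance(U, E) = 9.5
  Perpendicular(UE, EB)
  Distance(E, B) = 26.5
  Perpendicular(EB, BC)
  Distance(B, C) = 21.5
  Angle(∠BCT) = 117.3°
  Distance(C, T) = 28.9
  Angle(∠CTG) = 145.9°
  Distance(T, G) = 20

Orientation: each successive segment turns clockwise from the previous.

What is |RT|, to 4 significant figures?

13.23

EB ⟂ BC, so BC runs at -147.2°; with |BC| = 21.5, C = (12.08, -11.79). ∠BCT = 117.3° gives CT at 150.1° from the x-axis; with |CT| = 28.9, T = (-12.97, 2.620). Then |RT| = |T − R| = 13.23.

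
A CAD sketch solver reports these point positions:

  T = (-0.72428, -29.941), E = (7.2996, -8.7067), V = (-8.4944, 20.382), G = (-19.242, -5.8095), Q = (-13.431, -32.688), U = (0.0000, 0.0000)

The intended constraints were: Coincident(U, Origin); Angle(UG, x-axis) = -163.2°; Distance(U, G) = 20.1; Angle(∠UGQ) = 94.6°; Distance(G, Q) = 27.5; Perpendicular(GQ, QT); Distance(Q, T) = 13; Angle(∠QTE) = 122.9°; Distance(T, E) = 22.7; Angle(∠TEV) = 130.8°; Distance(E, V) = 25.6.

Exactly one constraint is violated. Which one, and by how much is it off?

Distance(E, V) = 25.6 — off by 7.50.

U = (0.00, 0.00) ✓; UG at -163.2° ✓; |UG| = 20.10 ✓; ∠UGQ = 94.60° ✓; |GQ| = 27.50 ✓; ∠(GQ, QT) = 90.00° ✓; |QT| = 13.00 ✓; ∠QTE = 122.9° ✓; |TE| = 22.70 ✓; ∠TEV = 130.8° ✓; |EV| = 33.10 ✗.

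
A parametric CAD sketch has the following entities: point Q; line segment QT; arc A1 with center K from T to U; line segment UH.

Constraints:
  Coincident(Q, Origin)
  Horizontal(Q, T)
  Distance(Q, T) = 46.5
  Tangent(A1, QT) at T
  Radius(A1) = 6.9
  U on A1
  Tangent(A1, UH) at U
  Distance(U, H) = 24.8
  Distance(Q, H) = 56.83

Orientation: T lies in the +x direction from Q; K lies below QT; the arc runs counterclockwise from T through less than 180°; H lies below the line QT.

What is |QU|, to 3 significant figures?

40.8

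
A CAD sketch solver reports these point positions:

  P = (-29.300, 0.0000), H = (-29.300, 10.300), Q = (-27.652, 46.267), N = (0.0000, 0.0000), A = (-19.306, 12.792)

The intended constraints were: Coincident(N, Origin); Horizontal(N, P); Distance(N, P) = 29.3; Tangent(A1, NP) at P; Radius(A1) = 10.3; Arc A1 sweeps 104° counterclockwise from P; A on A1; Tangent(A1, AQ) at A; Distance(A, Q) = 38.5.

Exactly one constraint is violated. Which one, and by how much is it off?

Distance(A, Q) = 38.5 — off by 4.00.

N = (0.00, 0.00) ✓; N.y = 0.00, P.y = 0.00 ✓; |NP| = 29.30 ✓; ∠(HP, PN) = 90.00° ✓; |HP| = 10.30 ✓; bearing(H→A) − bearing(H→P) = 104.0° ✓; |HA| = 10.30 ✓; ∠(HA, AQ) = 90.00° ✓; |AQ| = 34.50 ✗.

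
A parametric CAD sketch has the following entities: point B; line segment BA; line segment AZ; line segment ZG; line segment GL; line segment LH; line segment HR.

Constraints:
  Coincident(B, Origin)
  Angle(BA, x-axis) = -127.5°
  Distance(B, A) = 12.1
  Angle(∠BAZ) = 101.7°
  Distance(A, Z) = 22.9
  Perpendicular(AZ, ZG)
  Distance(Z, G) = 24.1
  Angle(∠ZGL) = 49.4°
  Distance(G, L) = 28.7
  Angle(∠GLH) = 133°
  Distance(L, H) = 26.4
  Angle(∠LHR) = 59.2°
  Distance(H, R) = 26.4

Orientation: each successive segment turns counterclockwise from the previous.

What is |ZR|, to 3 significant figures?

8.40

B is at the origin; BA runs at -127.5° with length 12.1, so A = (-7.37, -9.60). ∠BAZ = 101.7° gives AZ at -49.2° from the x-axis; with |AZ| = 22.9, Z = (7.60, -26.9). The perpendicularity gives ZG at right angles to AZ, so ZG runs at 40.8°; with |ZG| = 24.1, G = (25.8, -11.2). ∠ZGL = 49.4° gives GL at 171° from the x-axis; with |GL| = 28.7, L = (-2.54, -6.90). ∠GLH = 133.0° gives LH at -142° from the x-axis; with |LH| = 26.4, H = (-23.2, -23.3). ∠LHR = 59.2° gives HR at -20.8° from the x-axis; with |HR| = 26.4, R = (1.45, -32.7). Then |ZR| = |R − Z| = 8.40.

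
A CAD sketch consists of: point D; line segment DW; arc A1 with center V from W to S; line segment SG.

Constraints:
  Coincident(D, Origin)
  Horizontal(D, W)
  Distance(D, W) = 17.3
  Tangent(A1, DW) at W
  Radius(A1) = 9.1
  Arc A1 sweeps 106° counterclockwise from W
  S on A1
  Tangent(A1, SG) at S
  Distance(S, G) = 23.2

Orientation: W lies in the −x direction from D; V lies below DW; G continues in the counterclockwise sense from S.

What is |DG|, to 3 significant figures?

39.2

D is at the origin; D and W share the same y with |DW| = 17.3 and W on the −x side, so W = (-17.3, 0.00). Tangency of A1 to DW means the radius VW is perpendicular to DW, so V = W + (0, -9.1) = (-17.3, -9.10). On A1, W sits at bearing 90° from V; a 106° counterclockwise sweep puts S at bearing 196°, so S = V + 9.1·(cos 196°, sin 196°) = (-26.0, -11.6). The tangent condition forces VS to be normal to SG, so SG runs along (−sin 196°, cos 196°); with |SG| = 23.2, G = (-19.7, -33.9). Then |DG| = |G − D| = 39.2.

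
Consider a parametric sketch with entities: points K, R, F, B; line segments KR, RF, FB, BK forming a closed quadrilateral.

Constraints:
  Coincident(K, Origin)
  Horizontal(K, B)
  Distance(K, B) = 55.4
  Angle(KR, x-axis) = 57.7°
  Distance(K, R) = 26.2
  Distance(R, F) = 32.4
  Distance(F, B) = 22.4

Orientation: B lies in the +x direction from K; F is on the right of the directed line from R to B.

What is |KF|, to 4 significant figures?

33.56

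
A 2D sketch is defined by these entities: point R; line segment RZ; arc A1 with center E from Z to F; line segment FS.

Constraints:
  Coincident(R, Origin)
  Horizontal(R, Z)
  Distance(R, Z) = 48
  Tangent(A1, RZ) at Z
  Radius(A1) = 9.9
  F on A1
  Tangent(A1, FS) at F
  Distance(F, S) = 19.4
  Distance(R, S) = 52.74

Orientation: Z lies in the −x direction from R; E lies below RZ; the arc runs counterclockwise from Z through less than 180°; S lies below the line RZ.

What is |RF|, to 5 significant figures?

57.827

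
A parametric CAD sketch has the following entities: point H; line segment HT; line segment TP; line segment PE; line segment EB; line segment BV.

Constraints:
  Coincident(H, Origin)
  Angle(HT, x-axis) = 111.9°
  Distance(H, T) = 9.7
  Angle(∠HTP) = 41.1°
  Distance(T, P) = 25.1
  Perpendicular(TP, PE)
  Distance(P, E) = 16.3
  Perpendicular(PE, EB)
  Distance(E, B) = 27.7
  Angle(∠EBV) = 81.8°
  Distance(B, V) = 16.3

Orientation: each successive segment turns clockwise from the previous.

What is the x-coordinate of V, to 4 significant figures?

-3.939

PE ⟂ EB, so EB runs at 153.0°; with |EB| = 27.7, B = (-13.33, -4.343). ∠EBV = 81.8° gives BV at 54.80° from the x-axis; with |BV| = 16.3, V = (-3.939, 8.976). So V.x = -3.939.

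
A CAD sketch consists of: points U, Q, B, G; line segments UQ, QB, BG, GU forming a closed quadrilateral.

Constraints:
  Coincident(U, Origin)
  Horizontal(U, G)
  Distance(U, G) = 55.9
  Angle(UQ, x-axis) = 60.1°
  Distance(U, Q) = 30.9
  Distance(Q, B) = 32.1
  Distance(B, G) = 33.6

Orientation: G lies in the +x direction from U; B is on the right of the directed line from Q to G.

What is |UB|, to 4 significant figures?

23.04

U is at the origin; U and G share the same y with |UG| = 55.9 and G in +x, so G = (55.9, 0). UQ runs at 60.1° with |UQ| = 30.9, so Q = (15.40, 26.79). B is determined by |QB| = 32.1 and |BG| = 33.6 together: it lies at the intersection of circle(Q, 32.1) and circle(G, 33.6). With |QG| = 48.55, the foot of the radical line on QG is 23.26 from Q and the perpendicular offset is √(32.1² − 23.26²) = 22.12. Taking the right-of-QG solution: B = (22.60, -4.495).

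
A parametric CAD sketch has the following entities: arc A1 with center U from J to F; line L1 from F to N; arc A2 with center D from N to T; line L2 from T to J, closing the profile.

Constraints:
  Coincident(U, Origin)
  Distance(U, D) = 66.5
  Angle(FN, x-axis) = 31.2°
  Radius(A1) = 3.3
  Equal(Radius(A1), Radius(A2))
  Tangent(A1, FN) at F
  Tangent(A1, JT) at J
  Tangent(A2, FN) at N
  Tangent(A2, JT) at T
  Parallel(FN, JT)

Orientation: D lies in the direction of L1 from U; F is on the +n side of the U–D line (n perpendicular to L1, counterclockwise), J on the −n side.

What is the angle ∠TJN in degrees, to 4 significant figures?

5.668°

The slot axis is L1's direction at 31.2°, so u = (cos 31.2°, sin 31.2°) = (0.8554, 0.5180) and n = (−sin 31.2°, cos 31.2°) = (-0.5180, 0.8554). U is at the origin and D lies 66.5 along u from U, so D = 66.5·u = (56.88, 34.45). Tangency of A1 to both parallel lines with radius 3.3 puts F and J at U ± 3.3·n: F = (-1.709, 2.823), J = (1.709, -2.823). Equal radii place N and T the same way about D: N = D + 3.3·n = (55.17, 37.27), T = D − 3.3·n = (58.59, 31.63). Then cos ∠TJN = JT·JN / (|JT||JN|), giving 5.668°.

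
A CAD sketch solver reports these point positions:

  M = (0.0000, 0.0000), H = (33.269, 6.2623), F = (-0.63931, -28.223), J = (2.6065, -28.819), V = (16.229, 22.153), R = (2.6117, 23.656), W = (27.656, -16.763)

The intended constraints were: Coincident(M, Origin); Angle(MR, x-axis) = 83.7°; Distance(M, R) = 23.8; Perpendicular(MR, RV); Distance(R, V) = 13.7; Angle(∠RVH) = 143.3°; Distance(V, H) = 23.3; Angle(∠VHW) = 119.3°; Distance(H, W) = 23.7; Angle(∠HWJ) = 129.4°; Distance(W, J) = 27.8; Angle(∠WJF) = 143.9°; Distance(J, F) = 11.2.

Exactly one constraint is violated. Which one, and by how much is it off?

Distance(J, F) = 11.2 — off by 7.90.

M = (0.00, 0.00) ✓; MR at 83.70° ✓; |MR| = 23.80 ✓; ∠(MR, RV) = 90.00° ✓; |RV| = 13.70 ✓; ∠RVH = 143.3° ✓; |VH| = 23.30 ✓; ∠VHW = 119.3° ✓; |HW| = 23.70 ✓; ∠HWJ = 129.4° ✓; |WJ| = 27.80 ✓; ∠WJF = 143.9° ✓; |JF| = 3.300 ✗.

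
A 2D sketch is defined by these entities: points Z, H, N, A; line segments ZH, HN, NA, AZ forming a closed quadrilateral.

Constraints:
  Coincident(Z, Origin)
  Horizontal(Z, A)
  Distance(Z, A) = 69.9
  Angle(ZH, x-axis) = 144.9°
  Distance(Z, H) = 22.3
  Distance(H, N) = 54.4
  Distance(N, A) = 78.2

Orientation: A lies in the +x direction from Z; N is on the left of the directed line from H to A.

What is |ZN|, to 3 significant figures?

57.8

Z is at the origin; Z and A share the same y with |ZA| = 69.9 and A in +x, so A = (69.9, 0). ZH runs at 144.9° with |ZH| = 22.3, so H = (-18.2, 12.8). N is determined by |HN| = 54.4 and |NA| = 78.2 together: it lies at the intersection of circle(H, 54.4) and circle(A, 78.2). With |HA| = 89.1, the foot of the radical line on HA is 26.8 from H and the perpendicular offset is √(54.4² − 26.8²) = 47.3. Taking the left-of-HA solution: N = (15.1, 55.8).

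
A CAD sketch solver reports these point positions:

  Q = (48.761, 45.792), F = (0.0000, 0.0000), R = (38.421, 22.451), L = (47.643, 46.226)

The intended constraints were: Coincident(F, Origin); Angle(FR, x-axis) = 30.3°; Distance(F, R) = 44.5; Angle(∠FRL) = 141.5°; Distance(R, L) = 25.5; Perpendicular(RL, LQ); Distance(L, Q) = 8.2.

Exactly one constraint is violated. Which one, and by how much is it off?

Distance(L, Q) = 8.2 — off by 7.00.

F = (0.00, 0.00) ✓; FR at 30.30° ✓; |FR| = 44.50 ✓; ∠FRL = 141.5° ✓; |RL| = 25.50 ✓; ∠(RL, LQ) = 90.02° ✓; |LQ| = 1.199 ✗.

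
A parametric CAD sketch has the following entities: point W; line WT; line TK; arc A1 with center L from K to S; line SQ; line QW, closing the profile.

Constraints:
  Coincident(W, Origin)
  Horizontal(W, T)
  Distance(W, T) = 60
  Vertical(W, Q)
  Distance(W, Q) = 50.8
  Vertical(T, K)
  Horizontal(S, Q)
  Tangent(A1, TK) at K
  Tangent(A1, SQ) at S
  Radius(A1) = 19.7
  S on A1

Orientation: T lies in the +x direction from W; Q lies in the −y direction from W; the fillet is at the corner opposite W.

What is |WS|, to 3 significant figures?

64.8

W is at the origin; WT is horizontal with |WT| = 60.0 and T on the +x side, so T = (60.0, 0.00). WQ is vertical with |WQ| = 50.8 and Q on the −y side, so Q = (0.00, -50.8). The virtual corner opposite W is at (60.0, -50.8). A1 meets TK tangentially, so LK is at right angles to TK and the tangent condition forces LS to be normal to SQ, with radius 19.7, so the center L sits 19.7 in from both sides at L = (40.3, -31.1). That places the tangent points at K = (60.0, -31.1) on TK and S = (40.3, -50.8) on SQ. Then |WS| = |S − W| = 64.8.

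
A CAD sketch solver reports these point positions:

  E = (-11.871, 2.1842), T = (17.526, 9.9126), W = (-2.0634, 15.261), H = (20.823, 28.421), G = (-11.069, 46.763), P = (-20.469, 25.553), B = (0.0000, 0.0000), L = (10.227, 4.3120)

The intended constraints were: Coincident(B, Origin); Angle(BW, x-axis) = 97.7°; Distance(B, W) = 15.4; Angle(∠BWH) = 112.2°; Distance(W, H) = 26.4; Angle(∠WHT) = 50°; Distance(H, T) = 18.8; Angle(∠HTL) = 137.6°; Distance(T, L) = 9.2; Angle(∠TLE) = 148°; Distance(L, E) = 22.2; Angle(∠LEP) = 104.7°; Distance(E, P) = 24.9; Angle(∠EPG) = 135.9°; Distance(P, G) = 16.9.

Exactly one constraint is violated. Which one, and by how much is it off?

Distance(P, G) = 16.9 — off by 6.30.

B = (0.00, 0.00) ✓; BW at 97.70° ✓; |BW| = 15.40 ✓; ∠BWH = 112.2° ✓; |WH| = 26.40 ✓; ∠WHT = 50.00° ✓; |HT| = 18.80 ✓; ∠HTL = 137.6° ✓; |TL| = 9.200 ✓; ∠TLE = 148.0° ✓; |LE| = 22.20 ✓; ∠LEP = 104.7° ✓; |EP| = 24.90 ✓; ∠EPG = 135.9° ✓; |PG| = 23.20 ✗.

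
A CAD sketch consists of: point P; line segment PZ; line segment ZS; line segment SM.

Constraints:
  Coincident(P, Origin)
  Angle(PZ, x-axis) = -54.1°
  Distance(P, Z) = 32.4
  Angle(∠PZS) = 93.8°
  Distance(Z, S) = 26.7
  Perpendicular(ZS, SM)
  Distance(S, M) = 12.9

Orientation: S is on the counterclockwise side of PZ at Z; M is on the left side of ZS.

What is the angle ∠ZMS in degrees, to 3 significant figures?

64.2°

P is at the origin; PZ runs at -54.1° with length 32.4, so Z = 32.4·(cos -54.1°, sin -54.1°) = (19.0, -26.2). ∠PZS = 93.8°, so ZS runs at -54.1° + (180° − 93.8°) = 32.1° from the x-axis; with |ZS| = 26.7, S = Z + 26.7·(cos 32.1°, sin 32.1°) = (41.6, -12.1). ZS ⟂ SM; with |SM| = 12.9 on the left of ZS, M = S + 12.9·(-0.531, 0.847) = (34.8, -1.13). Then cos ∠ZMS = MZ·MS / (|MZ||MS|), giving 64.2°.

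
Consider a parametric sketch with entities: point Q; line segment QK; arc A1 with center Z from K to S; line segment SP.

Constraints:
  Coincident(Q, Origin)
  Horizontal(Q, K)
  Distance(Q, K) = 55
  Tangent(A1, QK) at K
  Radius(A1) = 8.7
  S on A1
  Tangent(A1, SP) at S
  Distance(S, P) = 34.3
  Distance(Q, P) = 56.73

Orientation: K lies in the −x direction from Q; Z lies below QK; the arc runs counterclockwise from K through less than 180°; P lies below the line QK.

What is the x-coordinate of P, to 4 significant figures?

-39.64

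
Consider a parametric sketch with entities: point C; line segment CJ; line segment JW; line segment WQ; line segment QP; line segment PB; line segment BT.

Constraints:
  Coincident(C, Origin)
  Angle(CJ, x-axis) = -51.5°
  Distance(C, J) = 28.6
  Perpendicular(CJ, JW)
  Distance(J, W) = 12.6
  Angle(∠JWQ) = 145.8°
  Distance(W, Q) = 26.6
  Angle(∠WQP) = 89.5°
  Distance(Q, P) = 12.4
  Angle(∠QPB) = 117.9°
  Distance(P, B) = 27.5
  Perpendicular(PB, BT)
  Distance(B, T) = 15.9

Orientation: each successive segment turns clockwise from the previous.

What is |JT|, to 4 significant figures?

6.459

∠QPB = 117.9° gives PB at 31.70° from the x-axis; with |PB| = 27.5, B = (3.993, -5.398). PB ⟂ BT, so BT runs at -58.30°; with |BT| = 15.9, T = (12.35, -18.93). Then |JT| = |T − J| = 6.459.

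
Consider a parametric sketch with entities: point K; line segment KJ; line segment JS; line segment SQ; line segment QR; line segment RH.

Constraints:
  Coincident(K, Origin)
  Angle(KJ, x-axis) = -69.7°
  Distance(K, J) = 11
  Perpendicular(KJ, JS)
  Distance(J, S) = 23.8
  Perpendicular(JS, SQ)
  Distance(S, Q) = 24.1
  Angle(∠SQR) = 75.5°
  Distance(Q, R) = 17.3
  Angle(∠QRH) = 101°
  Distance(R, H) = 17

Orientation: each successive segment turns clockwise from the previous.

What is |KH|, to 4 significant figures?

11.52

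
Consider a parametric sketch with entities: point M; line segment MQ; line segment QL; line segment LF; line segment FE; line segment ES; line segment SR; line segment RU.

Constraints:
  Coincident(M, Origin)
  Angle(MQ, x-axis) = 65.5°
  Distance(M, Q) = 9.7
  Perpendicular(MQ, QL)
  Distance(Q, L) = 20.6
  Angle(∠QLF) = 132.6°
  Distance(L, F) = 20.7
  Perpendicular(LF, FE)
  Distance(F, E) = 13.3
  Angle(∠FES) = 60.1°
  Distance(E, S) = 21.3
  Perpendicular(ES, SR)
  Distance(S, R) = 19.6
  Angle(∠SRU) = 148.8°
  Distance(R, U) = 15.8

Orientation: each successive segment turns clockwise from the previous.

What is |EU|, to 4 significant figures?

35.62

M is at the origin; MQ runs at 65.5° with length 9.7, so Q = (4.023, 8.827). MQ is perpendicular to QL, so QL runs at -24.50°; with |QL| = 20.6, L = (22.77, 0.2839). ∠QLF = 132.6° gives LF at -71.90° from the x-axis; with |LF| = 20.7, F = (29.20, -19.39). LF ⟂ FE, so FE runs at -161.9°; with |FE| = 13.3, E = (16.56, -23.52). ∠FES = 60.1° gives ES at 78.20° from the x-axis; with |ES| = 21.3, S = (20.91, -2.674). The perpendicularity gives SR at right angles to ES, so SR runs at -11.80°; with |SR| = 19.6, R = (40.10, -6.682). ∠SRU = 148.8° gives RU at -43.00° from the x-axis; with |RU| = 15.8, U = (51.65, -17.46). Then |EU| = |U − E| = 35.62.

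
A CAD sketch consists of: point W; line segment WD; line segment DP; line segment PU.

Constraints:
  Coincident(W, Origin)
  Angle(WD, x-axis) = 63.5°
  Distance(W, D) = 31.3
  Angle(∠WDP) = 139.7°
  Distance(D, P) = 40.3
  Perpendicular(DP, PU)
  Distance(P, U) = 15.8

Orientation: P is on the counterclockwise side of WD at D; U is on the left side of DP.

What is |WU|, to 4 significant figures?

64.33

W is at the origin; WD runs at 63.5° with length 31.3, so D = 31.3·(cos 63.5°, sin 63.5°) = (13.97, 28.01). ∠WDP = 139.7°, so DP runs at 63.5° + (180° − 139.7°) = 103.8° from the x-axis; with |DP| = 40.3, P = D + 40.3·(cos 103.8°, sin 103.8°) = (4.353, 67.15). DP is perpendicular to PU; with |PU| = 15.8 on the left of DP, U = P + 15.8·(-0.9711, -0.2385) = (-10.99, 63.38). Then |WU| = |U − W| = 64.33.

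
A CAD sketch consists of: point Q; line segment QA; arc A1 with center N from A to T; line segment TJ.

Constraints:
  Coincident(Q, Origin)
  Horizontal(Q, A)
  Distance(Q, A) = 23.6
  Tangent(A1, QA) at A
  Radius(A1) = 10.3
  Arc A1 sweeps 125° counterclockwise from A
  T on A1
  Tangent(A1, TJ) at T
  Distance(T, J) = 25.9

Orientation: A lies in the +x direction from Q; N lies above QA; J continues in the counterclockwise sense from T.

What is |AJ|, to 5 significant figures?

37.970

Q is at the origin; Q and A share the same y with |QA| = 23.6 and A on the +x side, so A = (23.600, 0.0000). Since A1 is tangent to QA there, NA ⟂ QA, so N = A + (0, 10.3) = (23.600, 10.300). On A1, A sits at bearing -90° from N; a 125° counterclockwise sweep puts T at bearing 35°, so T = N + 10.3·(cos 35°, sin 35°) = (32.037, 16.208). Since A1 is tangent to TJ there, NT ⟂ TJ, so TJ runs along (−sin 35°, cos 35°); with |TJ| = 25.9, J = (17.182, 37.424). Then |AJ| = |J − A| = 37.970.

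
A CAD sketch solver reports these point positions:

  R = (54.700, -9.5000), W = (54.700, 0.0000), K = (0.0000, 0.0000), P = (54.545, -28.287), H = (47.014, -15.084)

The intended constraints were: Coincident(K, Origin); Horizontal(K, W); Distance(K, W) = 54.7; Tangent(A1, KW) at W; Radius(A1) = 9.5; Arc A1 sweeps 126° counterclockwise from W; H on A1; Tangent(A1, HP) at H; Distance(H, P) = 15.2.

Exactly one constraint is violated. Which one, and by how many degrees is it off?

Tangent(A1, HP) at H — off by 6.30°.

K = (0.00, 0.00) ✓; K.y = 0.00, W.y = 0.00 ✓; |KW| = 54.70 ✓; ∠(RW, WK) = 90.00° ✓; |RW| = 9.500 ✓; bearing(R→H) − bearing(R→W) = 126.0° ✓; |RH| = 9.500 ✓; ∠(RH, HP) = 96.30° ✗; |HP| = 15.20 ✓.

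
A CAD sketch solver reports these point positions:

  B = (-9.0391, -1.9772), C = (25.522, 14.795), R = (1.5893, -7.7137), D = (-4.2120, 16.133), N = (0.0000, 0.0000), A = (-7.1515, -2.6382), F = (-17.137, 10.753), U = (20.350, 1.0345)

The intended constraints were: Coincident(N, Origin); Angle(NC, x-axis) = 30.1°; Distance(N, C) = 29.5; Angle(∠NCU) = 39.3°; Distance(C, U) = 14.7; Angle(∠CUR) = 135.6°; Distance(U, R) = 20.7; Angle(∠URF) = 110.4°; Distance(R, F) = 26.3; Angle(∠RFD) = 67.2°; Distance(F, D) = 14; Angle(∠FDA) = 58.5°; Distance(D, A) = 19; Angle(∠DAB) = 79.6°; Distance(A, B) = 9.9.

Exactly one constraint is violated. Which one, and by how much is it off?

Distance(A, B) = 9.9 — off by 7.90.

N = (0.00, 0.00) ✓; NC at 30.10° ✓; |NC| = 29.50 ✓; ∠NCU = 39.30° ✓; |CU| = 14.70 ✓; ∠CUR = 135.6° ✓; |UR| = 20.70 ✓; ∠URF = 110.4° ✓; |RF| = 26.30 ✓; ∠RFD = 67.20° ✓; |FD| = 14.00 ✓; ∠FDA = 58.50° ✓; |DA| = 19.00 ✓; ∠DAB = 79.60° ✓; |AB| = 2.000 ✗.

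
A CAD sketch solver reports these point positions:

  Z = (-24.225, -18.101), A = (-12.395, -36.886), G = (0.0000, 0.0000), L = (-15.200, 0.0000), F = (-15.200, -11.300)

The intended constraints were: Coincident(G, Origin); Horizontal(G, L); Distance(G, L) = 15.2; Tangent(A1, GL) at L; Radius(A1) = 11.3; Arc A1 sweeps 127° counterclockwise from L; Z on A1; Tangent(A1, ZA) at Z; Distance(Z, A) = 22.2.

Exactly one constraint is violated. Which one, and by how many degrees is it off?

Tangent(A1, ZA) at Z — off by 4.80°.

G = (0.00, 0.00) ✓; G.y = 0.00, L.y = 0.00 ✓; |GL| = 15.20 ✓; ∠(FL, LG) = 90.00° ✓; |FL| = 11.30 ✓; bearing(F→Z) − bearing(F→L) = 127.0° ✓; |FZ| = 11.30 ✓; ∠(FZ, ZA) = 94.80° ✗; |ZA| = 22.20 ✓.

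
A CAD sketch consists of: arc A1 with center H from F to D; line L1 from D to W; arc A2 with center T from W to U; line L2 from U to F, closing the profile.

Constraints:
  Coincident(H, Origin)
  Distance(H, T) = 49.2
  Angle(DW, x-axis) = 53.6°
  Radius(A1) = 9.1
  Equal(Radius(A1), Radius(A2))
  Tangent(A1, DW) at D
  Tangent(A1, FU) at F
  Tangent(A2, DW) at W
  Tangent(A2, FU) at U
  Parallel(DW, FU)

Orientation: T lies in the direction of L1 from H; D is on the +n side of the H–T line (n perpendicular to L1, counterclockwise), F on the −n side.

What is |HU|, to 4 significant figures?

50.03

The slot axis is L1's direction at 53.6°, so u = (cos 53.6°, sin 53.6°) = (0.5934, 0.8049) and n = (−sin 53.6°, cos 53.6°) = (-0.8049, 0.5934). H is at the origin and T lies 49.2 along u from H, so T = 49.2·u = (29.20, 39.60). Tangency of A1 to both parallel lines with radius 9.1 puts D and F at H ± 9.1·n: D = (-7.325, 5.400), F = (7.325, -5.400). Equal radii place W and U the same way about T: W = T + 9.1·n = (21.87, 45.00), U = T − 9.1·n = (36.52, 34.20). Then |HU| = |U − H| = 50.03.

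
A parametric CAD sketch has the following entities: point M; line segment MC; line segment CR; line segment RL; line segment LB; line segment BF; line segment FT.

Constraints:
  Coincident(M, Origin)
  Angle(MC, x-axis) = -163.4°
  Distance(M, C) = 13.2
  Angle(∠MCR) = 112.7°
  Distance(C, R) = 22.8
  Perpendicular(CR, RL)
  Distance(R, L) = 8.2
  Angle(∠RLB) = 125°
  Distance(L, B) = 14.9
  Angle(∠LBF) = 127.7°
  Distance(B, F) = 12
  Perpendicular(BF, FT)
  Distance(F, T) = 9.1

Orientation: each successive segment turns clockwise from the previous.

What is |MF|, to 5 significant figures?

4.3481

∠RLB = 125.0° gives LB at -15.700° from the x-axis; with |LB| = 14.9, B = (-6.4013, 15.034). ∠LBF = 127.7° gives BF at -68.000° from the x-axis; with |BF| = 12.0, F = (-1.9061, 3.9080). Then |MF| = |F − M| = 4.3481.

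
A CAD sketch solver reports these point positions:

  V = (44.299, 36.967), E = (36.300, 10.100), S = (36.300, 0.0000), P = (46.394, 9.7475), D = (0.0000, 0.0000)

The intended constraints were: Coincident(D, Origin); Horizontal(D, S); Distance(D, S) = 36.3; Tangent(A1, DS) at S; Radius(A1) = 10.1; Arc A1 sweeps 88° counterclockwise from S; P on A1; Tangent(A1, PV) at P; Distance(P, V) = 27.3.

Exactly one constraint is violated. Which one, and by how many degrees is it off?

Tangent(A1, PV) at P — off by 6.40°.

D = (0.00, 0.00) ✓; D.y = 0.00, S.y = 0.00 ✓; |DS| = 36.30 ✓; ∠(ES, SD) = 90.00° ✓; |ES| = 10.10 ✓; bearing(E→P) − bearing(E→S) = 88.00° ✓; |EP| = 10.10 ✓; ∠(EP, PV) = 83.60° ✗; |PV| = 27.30 ✓.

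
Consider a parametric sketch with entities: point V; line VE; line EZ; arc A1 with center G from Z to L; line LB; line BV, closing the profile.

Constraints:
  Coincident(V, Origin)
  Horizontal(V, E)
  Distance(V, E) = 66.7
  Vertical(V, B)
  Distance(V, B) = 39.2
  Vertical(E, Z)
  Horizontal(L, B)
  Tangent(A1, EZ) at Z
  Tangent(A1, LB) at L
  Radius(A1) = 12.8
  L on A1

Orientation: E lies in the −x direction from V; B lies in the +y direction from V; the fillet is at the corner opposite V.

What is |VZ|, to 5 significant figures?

71.735

V is at the origin; VE is horizontal with |VE| = 66.7 and E on the −x side, so E = (-66.700, 0.0000). V and B share the same x with |VB| = 39.2 and B on the +y side, so B = (0.0000, 39.200). The virtual corner opposite V is at (-66.700, 39.200). Since A1 is tangent to EZ there, GZ ⟂ EZ and the tangent condition forces GL to be normal to LB, with radius 12.8, so the center G sits 12.8 in from both sides at G = (-53.900, 26.400). That places the tangent points at Z = (-66.700, 26.400) on EZ and L = (-53.900, 39.200) on LB. Then |VZ| = |Z − V| = 71.735.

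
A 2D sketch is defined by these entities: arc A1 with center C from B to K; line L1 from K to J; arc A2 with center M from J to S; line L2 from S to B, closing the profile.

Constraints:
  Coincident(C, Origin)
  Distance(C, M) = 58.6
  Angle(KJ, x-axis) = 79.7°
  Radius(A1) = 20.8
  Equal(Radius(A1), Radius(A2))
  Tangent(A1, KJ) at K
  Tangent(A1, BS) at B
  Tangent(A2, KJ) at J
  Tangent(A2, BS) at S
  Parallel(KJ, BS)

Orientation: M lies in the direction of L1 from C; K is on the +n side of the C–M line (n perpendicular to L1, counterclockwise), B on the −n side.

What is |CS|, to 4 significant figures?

62.18

The slot axis is L1's direction at 79.7°, so u = (cos 79.7°, sin 79.7°) = (0.1788, 0.9839) and n = (−sin 79.7°, cos 79.7°) = (-0.9839, 0.1788). C is at the origin and M lies 58.6 along u from C, so M = 58.6·u = (10.48, 57.66). Tangency of A1 to both parallel lines with radius 20.8 puts K and B at C ± 20.8·n: K = (-20.46, 3.719), B = (20.46, -3.719). Equal radii place J and S the same way about M: J = M + 20.8·n = (-9.987, 61.37), S = M − 20.8·n = (30.94, 53.94). Then |CS| = |S − C| = 62.18.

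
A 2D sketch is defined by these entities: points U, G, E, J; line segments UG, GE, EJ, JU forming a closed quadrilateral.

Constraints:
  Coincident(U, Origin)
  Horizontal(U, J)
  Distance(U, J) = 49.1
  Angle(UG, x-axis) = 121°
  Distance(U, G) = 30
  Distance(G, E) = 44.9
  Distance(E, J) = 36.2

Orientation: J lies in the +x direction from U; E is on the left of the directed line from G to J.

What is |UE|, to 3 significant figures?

42.1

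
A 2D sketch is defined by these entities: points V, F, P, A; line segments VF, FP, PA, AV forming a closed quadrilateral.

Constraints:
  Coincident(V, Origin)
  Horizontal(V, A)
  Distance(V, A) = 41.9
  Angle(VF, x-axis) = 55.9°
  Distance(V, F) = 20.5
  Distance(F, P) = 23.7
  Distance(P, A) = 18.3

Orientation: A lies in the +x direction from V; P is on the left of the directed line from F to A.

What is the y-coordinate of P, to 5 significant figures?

17.027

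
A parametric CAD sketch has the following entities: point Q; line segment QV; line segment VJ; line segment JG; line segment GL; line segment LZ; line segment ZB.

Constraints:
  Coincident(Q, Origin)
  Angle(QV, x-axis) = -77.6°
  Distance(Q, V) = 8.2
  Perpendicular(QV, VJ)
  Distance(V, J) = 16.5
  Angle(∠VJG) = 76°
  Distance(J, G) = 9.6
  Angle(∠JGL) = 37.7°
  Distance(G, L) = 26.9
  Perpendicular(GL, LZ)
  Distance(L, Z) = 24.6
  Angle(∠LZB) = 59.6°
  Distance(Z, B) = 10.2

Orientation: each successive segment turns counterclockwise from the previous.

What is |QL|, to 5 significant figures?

23.756

∠VJG = 76.0° gives JG at 116.40° from the x-axis; with |JG| = 9.6, G = (13.607, 4.1333). ∠JGL = 37.7° gives GL at -101.30° from the x-axis; with |GL| = 26.9, L = (8.3365, -22.245). Then |QL| = |L − Q| = 23.756.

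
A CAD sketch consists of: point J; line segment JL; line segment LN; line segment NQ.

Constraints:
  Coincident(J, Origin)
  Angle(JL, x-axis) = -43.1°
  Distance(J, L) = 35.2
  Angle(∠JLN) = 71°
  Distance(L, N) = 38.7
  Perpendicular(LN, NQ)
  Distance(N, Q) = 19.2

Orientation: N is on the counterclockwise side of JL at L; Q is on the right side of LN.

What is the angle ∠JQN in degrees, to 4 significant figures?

27.43°

J is at the origin; JL runs at -43.1° with length 35.2, so L = 35.2·(cos -43.1°, sin -43.1°) = (25.70, -24.05). ∠JLN = 71.0°, so LN runs at -43.1° + (180° − 71.0°) = 65.90° from the x-axis; with |LN| = 38.7, N = L + 38.7·(cos 65.90°, sin 65.90°) = (41.50, 11.28). LN ⟂ NQ; with |NQ| = 19.2 on the right of LN, Q = N + 19.2·(0.9128, -0.4083) = (59.03, 3.436). Then cos ∠JQN = QJ·QN / (|QJ||QN|), giving 27.43°.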